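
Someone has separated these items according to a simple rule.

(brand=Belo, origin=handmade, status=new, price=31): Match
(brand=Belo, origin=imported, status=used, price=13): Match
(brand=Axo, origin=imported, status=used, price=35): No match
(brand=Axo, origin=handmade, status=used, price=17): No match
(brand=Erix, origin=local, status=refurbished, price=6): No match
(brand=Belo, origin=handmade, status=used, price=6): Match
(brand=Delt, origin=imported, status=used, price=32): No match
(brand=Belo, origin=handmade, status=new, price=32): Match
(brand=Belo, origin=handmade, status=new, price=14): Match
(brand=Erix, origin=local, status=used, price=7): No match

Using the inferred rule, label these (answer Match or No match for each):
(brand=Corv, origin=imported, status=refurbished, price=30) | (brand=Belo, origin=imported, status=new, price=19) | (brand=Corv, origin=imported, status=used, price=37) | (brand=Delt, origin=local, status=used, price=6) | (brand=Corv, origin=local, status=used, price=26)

No match, Match, No match, No match, No match

The distinguishing property — brand is Belo — holds for all the 'Match' cases and none of the 'No match' cases.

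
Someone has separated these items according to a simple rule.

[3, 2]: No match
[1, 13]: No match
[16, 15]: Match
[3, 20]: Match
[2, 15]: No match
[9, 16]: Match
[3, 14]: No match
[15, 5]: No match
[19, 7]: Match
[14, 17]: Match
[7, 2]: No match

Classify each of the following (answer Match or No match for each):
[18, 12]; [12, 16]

Match, Match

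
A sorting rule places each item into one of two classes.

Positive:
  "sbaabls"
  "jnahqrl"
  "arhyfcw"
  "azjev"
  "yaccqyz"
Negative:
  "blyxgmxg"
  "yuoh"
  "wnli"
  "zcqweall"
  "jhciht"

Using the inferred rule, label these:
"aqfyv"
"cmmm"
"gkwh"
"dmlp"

'Positive' ⟺ odd length.

Positive, Negative, Negative, Negative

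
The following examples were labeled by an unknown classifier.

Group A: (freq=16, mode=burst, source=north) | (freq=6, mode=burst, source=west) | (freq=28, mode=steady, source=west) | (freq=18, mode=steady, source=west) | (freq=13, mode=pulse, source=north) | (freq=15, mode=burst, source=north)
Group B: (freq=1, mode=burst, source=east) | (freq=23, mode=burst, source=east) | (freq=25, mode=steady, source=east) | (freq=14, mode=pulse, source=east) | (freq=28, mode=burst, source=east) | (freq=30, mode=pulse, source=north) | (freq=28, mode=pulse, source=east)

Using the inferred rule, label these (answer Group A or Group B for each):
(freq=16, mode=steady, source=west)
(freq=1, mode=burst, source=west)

Group A, Group A

The distinguishing property — source is not east AND freq ≤ 28 — holds for all the 'Group A' cases and none of the 'Group B' cases.
Group A: (freq=16, mode=steady, source=west), since source is west, freq = 16. Group A: (freq=1, mode=burst, source=west), since source is west, freq = 1.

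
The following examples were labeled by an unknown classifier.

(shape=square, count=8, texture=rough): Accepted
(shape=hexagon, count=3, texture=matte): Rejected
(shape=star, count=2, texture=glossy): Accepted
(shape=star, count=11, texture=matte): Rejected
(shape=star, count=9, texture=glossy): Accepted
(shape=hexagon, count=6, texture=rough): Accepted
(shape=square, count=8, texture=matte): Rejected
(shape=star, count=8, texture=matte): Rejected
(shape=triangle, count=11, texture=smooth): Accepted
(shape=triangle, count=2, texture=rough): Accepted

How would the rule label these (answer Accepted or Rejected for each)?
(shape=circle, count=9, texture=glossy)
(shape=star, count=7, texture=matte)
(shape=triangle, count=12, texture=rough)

Accepted, Rejected, Accepted

Checking candidate rules against both groups, what survives is: texture is not matte.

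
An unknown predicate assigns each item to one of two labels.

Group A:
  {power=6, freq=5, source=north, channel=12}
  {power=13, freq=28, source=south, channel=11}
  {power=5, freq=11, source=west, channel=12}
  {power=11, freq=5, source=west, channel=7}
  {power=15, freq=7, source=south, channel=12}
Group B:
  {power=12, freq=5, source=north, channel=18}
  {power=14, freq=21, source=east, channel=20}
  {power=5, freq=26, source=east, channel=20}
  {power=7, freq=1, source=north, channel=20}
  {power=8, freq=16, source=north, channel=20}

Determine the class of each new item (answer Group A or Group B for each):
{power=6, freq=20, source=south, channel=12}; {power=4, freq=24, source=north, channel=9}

The rule appears to be: channel ≤ 12.

Group A, Group A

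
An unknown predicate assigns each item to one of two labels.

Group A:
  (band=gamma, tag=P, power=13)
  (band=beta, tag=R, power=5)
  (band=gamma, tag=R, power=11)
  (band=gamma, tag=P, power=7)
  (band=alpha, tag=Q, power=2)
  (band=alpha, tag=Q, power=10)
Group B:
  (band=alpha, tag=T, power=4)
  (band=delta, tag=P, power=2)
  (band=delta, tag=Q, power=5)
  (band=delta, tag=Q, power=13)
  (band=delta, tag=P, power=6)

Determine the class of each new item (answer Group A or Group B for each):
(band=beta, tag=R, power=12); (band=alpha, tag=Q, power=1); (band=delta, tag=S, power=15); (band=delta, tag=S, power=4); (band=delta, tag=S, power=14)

The pattern is that an item is 'Group A' exactly when: band is not delta AND power ≠ 4.
(band=beta, tag=R, power=12): band is beta, power = 12, matches → Group A. (band=alpha, tag=Q, power=1): band is alpha, power = 1, matches → Group A. (band=delta, tag=S, power=15): band is delta, power = 15, doesn't match → Group B. (band=delta, tag=S, power=4): band is delta, power = 4, doesn't match → Group B. (band=delta, tag=S, power=14): band is delta, power = 14, doesn't match → Group B.

Group A, Group A, Group B, Group B, Group B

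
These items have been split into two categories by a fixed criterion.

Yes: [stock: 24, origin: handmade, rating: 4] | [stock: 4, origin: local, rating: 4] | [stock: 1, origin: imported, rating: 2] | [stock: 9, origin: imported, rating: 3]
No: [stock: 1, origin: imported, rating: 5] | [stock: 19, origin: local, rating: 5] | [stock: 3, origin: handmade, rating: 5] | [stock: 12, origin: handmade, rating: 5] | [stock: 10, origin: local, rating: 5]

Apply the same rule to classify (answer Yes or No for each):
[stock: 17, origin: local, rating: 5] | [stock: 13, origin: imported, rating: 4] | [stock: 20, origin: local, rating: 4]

The rule appears to be: rating ≤ 4.

No, Yes, Yes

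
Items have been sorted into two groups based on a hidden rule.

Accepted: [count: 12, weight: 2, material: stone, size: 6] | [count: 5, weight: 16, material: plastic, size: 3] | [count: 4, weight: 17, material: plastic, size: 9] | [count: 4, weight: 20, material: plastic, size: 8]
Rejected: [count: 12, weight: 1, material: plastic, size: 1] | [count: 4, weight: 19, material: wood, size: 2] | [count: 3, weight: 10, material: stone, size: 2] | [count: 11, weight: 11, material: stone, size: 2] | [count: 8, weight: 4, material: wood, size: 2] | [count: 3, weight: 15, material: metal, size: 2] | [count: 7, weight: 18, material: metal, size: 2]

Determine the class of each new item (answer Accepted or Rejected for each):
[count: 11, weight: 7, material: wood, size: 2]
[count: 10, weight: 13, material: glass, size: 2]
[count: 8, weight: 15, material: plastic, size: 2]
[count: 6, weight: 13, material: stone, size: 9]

Rejected, Rejected, Rejected, Accepted

All 'Accepted' examples share one property — size ≥ 3 — and every 'Rejected' example lacks it.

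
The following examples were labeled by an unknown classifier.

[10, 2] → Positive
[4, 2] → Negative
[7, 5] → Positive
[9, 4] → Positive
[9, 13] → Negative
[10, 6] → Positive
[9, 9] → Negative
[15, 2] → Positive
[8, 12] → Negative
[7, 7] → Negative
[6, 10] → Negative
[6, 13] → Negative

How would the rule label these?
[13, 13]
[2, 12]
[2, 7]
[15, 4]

One predicate separates the groups cleanly: first > second AND sum ≥ 12.
[13, 13] — 13 = 13, 13+13 = 26, hence Negative.
[2, 12] — 2 < 12, 2+12 = 14, hence Negative.
[2, 7] — 2 < 7, 2+7 = 9, hence Negative.
[15, 4] — 15 > 4, 15+4 = 19, hence Positive.

Negative, Negative, Negative, Positive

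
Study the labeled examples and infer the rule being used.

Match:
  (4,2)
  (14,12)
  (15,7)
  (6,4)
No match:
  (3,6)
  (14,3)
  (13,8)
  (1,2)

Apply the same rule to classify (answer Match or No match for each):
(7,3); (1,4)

Checking candidate rules against both groups, what survives is: sum is even.
(7,3): Match (7+3 = 10).
(1,4): No match (1+4 = 5).

Match, No match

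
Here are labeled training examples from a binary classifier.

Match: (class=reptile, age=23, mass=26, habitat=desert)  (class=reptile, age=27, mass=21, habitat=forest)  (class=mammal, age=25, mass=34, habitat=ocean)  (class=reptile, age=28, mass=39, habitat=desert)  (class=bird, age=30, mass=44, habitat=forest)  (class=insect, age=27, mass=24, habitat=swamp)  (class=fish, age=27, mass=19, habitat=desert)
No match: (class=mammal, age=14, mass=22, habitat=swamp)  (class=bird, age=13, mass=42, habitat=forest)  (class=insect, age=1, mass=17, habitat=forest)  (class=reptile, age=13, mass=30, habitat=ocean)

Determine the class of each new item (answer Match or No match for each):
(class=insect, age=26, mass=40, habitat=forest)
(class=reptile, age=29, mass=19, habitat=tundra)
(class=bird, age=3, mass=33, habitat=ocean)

The distinguishing property — age ≥ 23 — holds for all the 'Match' cases and none of the 'No match' cases.
Match: (class=insect, age=26, mass=40, habitat=forest), since age = 26. Match: (class=reptile, age=29, mass=19, habitat=tundra), since age = 29. No match: (class=bird, age=3, mass=33, habitat=ocean), since age = 3.

Match, Match, No match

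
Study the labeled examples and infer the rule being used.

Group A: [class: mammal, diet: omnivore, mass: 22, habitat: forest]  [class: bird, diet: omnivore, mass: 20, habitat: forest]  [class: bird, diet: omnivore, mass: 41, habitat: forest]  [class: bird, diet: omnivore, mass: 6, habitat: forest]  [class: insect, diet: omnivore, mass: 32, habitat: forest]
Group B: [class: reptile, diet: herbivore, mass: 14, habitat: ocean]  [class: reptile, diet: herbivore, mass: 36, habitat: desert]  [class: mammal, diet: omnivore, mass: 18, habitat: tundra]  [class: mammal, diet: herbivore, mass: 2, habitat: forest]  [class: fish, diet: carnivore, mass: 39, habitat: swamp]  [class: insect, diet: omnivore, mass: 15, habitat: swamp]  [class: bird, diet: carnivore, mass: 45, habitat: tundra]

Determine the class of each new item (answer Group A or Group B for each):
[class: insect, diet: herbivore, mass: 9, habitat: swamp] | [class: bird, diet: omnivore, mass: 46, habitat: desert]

Group B, Group B

The distinguishing property — habitat is forest AND diet is omnivore — holds for all the 'Group A' cases and none of the 'Group B' cases.
[class: insect, diet: herbivore, mass: 9, habitat: swamp] → habitat is swamp, diet is herbivore → Group B.
[class: bird, diet: omnivore, mass: 46, habitat: desert] → habitat is desert, diet is omnivore → Group B.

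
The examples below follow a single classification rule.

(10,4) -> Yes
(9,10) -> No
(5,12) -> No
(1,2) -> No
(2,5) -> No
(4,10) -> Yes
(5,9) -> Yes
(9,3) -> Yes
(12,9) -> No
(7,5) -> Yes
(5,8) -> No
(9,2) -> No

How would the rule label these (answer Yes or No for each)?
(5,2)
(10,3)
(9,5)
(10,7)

No, No, Yes, No

All 'Yes' examples share one property — sum is even — and every 'No' example lacks it.
(5,2): No (5+2 = 7).
(10,3): No (10+3 = 13).
(9,5): Yes (9+5 = 14).
(10,7): No (10+7 = 17).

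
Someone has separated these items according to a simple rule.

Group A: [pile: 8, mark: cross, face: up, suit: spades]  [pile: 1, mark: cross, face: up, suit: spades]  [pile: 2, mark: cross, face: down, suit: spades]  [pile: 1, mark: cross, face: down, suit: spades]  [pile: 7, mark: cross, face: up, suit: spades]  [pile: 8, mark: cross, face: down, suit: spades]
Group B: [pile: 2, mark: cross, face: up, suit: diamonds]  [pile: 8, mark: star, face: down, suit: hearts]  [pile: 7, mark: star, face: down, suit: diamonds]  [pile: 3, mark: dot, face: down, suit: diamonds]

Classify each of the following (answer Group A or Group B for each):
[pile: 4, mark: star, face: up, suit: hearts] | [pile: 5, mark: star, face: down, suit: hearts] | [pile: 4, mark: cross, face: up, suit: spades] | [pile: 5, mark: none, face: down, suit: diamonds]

Group B, Group B, Group A, Group B

Rule: suit is spades. This holds for each 'Group A' example and fails for each 'Group B' one.
[pile: 4, mark: star, face: up, suit: hearts] — suit is hearts, hence Group B.
[pile: 5, mark: star, face: down, suit: hearts] — suit is hearts, hence Group B.
[pile: 4, mark: cross, face: up, suit: spades] — suit is spades, hence Group A.
[pile: 5, mark: none, face: down, suit: diamonds] — suit is diamonds, hence Group B.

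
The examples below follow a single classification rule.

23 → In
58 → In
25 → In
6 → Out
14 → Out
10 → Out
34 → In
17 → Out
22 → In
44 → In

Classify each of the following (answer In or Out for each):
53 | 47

The pattern is that an item is 'In' exactly when: at least 22.
53: 53 ≥ 22, fits → In.
47: 47 ≥ 22, fits → In.

In, In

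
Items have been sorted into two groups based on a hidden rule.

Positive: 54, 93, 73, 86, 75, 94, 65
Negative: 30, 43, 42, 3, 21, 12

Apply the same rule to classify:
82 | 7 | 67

Positive, Negative, Positive

A rule that fits every label: at least 54 — true of each 'Positive' example, false of each 'Negative' one.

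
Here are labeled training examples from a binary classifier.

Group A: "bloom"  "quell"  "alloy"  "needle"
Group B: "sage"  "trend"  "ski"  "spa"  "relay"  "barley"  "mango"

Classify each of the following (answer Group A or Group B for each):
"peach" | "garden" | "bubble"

One predicate separates the groups cleanly: has a double letter.
"peach": no doubled letter, does not satisfy this → Group B. "garden": no doubled letter, does not satisfy this → Group B. "bubble": 'bb' doubled, passes → Group A.

Group B, Group B, Group A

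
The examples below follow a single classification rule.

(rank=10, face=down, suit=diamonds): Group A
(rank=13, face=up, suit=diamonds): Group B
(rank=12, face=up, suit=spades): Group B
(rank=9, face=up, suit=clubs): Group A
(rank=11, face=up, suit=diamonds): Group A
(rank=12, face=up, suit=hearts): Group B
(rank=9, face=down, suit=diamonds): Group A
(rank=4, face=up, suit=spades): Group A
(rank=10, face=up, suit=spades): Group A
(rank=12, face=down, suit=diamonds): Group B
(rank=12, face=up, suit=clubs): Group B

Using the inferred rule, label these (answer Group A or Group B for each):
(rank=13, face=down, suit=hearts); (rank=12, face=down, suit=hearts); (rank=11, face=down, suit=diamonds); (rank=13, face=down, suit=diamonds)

Group B, Group B, Group A, Group B

Rule: rank ≤ 11. This holds for each 'Group A' example and fails for each 'Group B' one.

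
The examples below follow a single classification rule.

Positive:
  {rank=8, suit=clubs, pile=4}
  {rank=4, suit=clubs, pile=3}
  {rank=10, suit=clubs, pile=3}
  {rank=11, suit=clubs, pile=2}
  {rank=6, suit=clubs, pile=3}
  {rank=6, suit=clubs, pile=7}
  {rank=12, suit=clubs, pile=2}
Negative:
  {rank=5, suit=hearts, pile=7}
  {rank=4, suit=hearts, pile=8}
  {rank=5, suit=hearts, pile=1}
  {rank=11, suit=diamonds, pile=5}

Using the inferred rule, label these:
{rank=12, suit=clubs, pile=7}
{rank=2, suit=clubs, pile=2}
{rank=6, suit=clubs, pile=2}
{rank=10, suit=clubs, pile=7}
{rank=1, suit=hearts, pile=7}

Positive, Positive, Positive, Positive, Negative

Comparing the two groups points to one rule — suit is clubs.
{rank=12, suit=clubs, pile=7}: Positive (suit is clubs).
{rank=2, suit=clubs, pile=2}: Positive (suit is clubs).
{rank=6, suit=clubs, pile=2}: Positive (suit is clubs).
{rank=10, suit=clubs, pile=7}: Positive (suit is clubs).
{rank=1, suit=hearts, pile=7}: Negative (suit is hearts).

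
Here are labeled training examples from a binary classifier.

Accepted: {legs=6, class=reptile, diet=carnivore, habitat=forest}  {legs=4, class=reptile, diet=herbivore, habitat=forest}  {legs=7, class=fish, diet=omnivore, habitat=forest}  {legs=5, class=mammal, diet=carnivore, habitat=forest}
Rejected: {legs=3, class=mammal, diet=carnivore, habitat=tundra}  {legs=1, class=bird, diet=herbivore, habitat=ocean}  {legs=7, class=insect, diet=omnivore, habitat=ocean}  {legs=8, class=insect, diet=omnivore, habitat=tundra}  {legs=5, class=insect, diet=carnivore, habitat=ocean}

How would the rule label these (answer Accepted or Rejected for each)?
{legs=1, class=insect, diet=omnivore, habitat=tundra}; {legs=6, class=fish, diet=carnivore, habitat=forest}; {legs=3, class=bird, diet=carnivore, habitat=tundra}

Rejected, Accepted, Rejected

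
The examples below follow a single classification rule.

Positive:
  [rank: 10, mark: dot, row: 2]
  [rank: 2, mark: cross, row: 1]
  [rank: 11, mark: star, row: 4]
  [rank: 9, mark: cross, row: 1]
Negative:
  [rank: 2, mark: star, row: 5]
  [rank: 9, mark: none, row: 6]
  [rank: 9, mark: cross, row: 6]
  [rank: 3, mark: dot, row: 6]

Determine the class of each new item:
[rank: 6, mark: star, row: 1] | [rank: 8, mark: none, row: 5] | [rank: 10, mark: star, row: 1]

Positive, Negative, Positive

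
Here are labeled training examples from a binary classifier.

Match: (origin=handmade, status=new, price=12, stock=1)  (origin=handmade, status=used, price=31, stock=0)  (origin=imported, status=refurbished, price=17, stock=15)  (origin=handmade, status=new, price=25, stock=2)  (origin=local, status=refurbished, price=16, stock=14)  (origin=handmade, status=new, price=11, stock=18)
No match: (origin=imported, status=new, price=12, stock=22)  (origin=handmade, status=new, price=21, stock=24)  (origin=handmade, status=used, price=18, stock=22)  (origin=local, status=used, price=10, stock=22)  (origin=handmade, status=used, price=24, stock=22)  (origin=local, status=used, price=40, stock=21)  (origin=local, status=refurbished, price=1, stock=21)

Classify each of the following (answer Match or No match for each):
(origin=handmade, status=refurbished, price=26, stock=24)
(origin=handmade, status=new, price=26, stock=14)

No match, Match

The pattern is that an item is 'Match' exactly when: stock ≤ 18.
(origin=handmade, status=refurbished, price=26, stock=24): stock = 24 — lacks this property, so No match. (origin=handmade, status=new, price=26, stock=14): stock = 14 — qualifies, so Match.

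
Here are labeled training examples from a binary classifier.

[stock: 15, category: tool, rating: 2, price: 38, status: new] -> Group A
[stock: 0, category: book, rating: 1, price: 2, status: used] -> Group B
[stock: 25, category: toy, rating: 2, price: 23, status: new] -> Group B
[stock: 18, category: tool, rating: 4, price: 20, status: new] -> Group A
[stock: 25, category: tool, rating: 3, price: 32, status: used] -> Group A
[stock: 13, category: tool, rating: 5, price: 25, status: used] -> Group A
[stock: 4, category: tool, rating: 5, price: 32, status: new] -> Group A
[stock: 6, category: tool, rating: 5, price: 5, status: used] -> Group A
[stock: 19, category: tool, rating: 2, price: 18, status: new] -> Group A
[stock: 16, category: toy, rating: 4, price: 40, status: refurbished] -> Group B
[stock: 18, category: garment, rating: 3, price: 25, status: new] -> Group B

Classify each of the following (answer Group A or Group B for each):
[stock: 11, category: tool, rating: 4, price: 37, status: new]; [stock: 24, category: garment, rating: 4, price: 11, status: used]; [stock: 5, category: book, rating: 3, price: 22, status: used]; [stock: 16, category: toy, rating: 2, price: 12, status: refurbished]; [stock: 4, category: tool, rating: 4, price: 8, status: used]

The classifier is using: category is tool.
[stock: 11, category: tool, rating: 4, price: 37, status: new] — category is tool, hence Group A. [stock: 24, category: garment, rating: 4, price: 11, status: used] — category is garment, hence Group B. [stock: 5, category: book, rating: 3, price: 22, status: used] — category is book, hence Group B. [stock: 16, category: toy, rating: 2, price: 12, status: refurbished] — category is toy, hence Group B. [stock: 4, category: tool, rating: 4, price: 8, status: used] — category is tool, hence Group A.

Group A, Group B, Group B, Group B, Group A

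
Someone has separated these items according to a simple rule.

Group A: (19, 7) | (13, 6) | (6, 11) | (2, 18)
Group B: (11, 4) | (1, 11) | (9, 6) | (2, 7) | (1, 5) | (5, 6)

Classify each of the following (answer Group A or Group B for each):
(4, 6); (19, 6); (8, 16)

Group B, Group A, Group A

The pattern is that an item is 'Group A' exactly when: sum ≥ 17.
Group B: (4, 6), since 4+6 = 10. Group A: (19, 6), since 19+6 = 25. Group A: (8, 16), since 8+16 = 24.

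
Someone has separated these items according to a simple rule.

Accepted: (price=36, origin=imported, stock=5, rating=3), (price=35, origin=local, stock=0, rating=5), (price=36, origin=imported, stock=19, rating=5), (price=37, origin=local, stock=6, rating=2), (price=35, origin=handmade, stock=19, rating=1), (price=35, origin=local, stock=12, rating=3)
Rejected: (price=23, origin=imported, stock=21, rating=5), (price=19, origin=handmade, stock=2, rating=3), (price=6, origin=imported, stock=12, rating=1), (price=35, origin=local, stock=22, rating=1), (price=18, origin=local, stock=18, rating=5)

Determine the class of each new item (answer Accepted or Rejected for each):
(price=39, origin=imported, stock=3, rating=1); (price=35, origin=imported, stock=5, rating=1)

All 'Accepted' examples share one property — price ≥ 23 AND stock ≤ 19 — and every 'Rejected' example lacks it.

Accepted, Accepted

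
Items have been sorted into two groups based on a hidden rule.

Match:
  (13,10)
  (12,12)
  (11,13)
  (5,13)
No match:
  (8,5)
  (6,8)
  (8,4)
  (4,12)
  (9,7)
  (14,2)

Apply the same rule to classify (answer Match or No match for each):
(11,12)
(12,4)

The pattern is that an item is 'Match' exactly when: sum ≥ 18.

Match, No match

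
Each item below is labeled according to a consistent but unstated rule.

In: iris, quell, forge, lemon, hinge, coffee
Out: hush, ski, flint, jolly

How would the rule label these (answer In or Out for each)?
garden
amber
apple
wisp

In, In, In, Out

The classifier is using: has ≥ 2 vowels.
garden: In (2 vowels).
amber: In (2 vowels).
apple: In (2 vowels).
wisp: Out (1 vowel).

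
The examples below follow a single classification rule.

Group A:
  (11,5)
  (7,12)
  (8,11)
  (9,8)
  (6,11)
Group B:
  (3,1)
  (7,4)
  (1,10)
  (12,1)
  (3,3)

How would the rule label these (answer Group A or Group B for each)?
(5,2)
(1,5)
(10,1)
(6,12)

Every 'Group A' example satisfies: sum ≥ 16. None of the 'Group B' examples do.
(5,2) — 5+2 = 7, hence Group B.
(1,5) — 1+5 = 6, hence Group B.
(10,1) — 10+1 = 11, hence Group B.
(6,12) — 6+12 = 18, hence Group A.

Group B, Group B, Group B, Group A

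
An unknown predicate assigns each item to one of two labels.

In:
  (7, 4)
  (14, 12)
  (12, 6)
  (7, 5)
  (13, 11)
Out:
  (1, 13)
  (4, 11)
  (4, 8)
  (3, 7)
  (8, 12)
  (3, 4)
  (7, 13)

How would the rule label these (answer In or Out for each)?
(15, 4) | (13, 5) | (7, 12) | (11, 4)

The distinguishing property — first > second — holds for all the 'In' cases and none of the 'Out' cases.
(15, 4): 15 > 4, meets the rule → In. (13, 5): 13 > 5, meets the rule → In. (7, 12): 7 < 12, does not satisfy this → Out. (11, 4): 11 > 4, meets the rule → In.

In, In, Out, In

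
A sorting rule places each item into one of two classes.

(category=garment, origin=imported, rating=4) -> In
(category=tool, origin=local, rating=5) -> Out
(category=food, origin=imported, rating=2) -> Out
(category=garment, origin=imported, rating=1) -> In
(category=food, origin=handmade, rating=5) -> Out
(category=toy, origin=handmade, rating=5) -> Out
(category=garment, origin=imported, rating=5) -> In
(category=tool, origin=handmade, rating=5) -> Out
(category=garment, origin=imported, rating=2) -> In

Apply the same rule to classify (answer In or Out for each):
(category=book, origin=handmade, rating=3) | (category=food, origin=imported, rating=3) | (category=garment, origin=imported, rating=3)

Looking at the examples, the only property every 'In' case has and every 'Out' case lacks is: category is garment.
(category=book, origin=handmade, rating=3) → category is book → Out. (category=food, origin=imported, rating=3) → category is food → Out. (category=garment, origin=imported, rating=3) → category is garment → In.

Out, Out, In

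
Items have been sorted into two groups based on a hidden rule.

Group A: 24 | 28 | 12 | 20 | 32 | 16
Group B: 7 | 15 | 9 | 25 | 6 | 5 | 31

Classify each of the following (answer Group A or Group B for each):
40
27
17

A rule that fits every label: multiple of 4 — true of each 'Group A' example, false of each 'Group B' one.
Group A: 40, since 40 = 4·10.
Group B: 27, since 27 = 4·6 + 3.
Group B: 17, since 17 = 4·4 + 1.

Group A, Group B, Group B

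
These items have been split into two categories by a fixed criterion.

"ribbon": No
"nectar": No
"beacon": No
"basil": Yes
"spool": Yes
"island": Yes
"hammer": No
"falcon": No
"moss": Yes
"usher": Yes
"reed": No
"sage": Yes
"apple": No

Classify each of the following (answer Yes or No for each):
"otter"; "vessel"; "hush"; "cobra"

'Yes' ⟺ contains 's'.
No: "otter", since no 's'. Yes: "vessel", since has 's'. Yes: "hush", since has 's'. No: "cobra", since no 's'.

No, Yes, Yes, No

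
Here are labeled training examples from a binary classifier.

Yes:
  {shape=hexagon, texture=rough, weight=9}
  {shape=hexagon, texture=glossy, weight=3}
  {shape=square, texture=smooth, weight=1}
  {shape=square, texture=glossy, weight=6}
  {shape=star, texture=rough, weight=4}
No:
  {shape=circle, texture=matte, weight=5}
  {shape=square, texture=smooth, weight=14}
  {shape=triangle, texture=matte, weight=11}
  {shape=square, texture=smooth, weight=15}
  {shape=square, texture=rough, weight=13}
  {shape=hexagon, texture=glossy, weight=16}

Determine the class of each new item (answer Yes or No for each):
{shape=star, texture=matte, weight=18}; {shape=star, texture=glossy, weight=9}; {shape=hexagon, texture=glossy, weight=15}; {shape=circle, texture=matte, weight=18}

No, Yes, No, No

'Yes' ⟺ weight ≠ 5 AND weight ≤ 9.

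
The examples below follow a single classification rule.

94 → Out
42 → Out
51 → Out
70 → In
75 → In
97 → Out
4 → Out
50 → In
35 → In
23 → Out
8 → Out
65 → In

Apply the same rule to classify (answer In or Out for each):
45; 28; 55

In, Out, In

Looking at the examples, the only property every 'In' case has and every 'Out' case lacks is: multiple of 5.
In: 45, since 45 = 5·9. Out: 28, since 28 = 5·5 + 3. In: 55, since 55 = 5·11.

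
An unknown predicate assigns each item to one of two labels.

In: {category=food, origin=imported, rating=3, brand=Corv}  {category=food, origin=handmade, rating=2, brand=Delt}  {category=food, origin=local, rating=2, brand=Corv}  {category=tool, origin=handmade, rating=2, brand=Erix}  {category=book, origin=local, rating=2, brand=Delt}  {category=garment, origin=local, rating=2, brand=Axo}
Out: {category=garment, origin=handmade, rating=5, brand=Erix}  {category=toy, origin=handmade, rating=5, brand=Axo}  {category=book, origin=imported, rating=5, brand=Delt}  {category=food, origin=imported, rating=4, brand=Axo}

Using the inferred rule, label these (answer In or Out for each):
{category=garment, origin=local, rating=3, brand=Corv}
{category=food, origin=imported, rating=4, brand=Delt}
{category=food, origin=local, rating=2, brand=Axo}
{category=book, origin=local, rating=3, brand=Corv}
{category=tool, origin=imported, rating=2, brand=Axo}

In, Out, In, In, In

The classifier is using: rating ≤ 3.
{category=garment, origin=local, rating=3, brand=Corv}: rating = 3, fits → In. {category=food, origin=imported, rating=4, brand=Delt}: rating = 4, fails the rule → Out. {category=food, origin=local, rating=2, brand=Axo}: rating = 2, fits → In. {category=book, origin=local, rating=3, brand=Corv}: rating = 3, fits → In. {category=tool, origin=imported, rating=2, brand=Axo}: rating = 2, fits → In.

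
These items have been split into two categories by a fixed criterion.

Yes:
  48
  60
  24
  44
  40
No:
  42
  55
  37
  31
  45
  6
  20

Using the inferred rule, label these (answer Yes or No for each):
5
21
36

Rule: multiple of 4 AND at least 24. This holds for each 'Yes' example and fails for each 'No' one.
5: 5 = 4·1 + 1, 5 < 24 — does not fit, so No.
21: 21 = 4·5 + 1, 21 < 24 — does not fit, so No.
36: 36 = 4·9, 36 ≥ 24 — fits, so Yes.

No, No, Yes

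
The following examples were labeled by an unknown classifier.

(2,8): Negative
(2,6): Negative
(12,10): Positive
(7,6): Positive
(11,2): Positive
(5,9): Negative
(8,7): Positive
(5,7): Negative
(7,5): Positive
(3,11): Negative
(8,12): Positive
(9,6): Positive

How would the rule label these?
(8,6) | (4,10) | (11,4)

One predicate separates the groups cleanly: first ≥ 6.
(8,6): first 8 — satisfies this, so Positive. (4,10): first 4 — fails the rule, so Negative. (11,4): first 11 — satisfies this, so Positive.

Positive, Negative, Positive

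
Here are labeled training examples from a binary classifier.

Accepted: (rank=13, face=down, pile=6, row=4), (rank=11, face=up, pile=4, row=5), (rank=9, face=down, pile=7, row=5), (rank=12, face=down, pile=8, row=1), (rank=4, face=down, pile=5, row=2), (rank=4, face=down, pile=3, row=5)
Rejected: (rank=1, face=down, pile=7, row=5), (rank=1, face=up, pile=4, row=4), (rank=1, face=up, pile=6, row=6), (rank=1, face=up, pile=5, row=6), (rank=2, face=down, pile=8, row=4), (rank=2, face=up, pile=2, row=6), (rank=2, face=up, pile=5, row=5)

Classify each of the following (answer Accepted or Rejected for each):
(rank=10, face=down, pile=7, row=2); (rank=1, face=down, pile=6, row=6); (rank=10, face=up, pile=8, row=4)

Accepted, Rejected, Accepted

The simplest hypothesis consistent with all the labels is: rank ≥ 4.
(rank=10, face=down, pile=7, row=2) → rank = 10 → Accepted. (rank=1, face=down, pile=6, row=6) → rank = 1 → Rejected. (rank=10, face=up, pile=8, row=4) → rank = 10 → Accepted.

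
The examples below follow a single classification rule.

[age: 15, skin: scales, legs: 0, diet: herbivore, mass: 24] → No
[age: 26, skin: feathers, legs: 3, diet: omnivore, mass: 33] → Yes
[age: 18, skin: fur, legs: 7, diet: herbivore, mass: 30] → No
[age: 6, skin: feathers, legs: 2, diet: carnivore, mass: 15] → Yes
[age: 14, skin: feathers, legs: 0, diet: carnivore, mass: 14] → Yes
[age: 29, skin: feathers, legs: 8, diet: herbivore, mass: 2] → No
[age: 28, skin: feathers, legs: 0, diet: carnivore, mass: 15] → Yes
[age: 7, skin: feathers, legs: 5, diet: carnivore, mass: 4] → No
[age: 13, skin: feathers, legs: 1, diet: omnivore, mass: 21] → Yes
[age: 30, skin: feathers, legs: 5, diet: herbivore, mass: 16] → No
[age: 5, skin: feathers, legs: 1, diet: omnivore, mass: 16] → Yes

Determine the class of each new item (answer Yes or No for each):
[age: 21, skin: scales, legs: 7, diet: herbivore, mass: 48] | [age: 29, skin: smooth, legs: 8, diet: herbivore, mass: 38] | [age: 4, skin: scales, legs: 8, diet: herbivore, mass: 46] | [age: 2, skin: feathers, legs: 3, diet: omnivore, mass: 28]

No, No, No, Yes

The common property of the 'Yes' items is: skin is feathers AND legs ≤ 3. No 'No' item has it.
[age: 21, skin: scales, legs: 7, diet: herbivore, mass: 48]: skin is scales, legs = 7 — does not fit, so No.
[age: 29, skin: smooth, legs: 8, diet: herbivore, mass: 38]: skin is smooth, legs = 8 — does not fit, so No.
[age: 4, skin: scales, legs: 8, diet: herbivore, mass: 46]: skin is scales, legs = 8 — does not fit, so No.
[age: 2, skin: feathers, legs: 3, diet: omnivore, mass: 28]: skin is feathers, legs = 3 — satisfies this, so Yes.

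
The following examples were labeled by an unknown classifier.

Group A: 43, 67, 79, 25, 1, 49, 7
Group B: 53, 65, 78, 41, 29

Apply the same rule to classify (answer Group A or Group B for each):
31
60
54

'Group A' ⟺ ≡ 1 (mod 3).
31 — 31 mod 3 = 1, hence Group A.
60 — 60 mod 3 = 0, hence Group B.
54 — 54 mod 3 = 0, hence Group B.

Group A, Group B, Group B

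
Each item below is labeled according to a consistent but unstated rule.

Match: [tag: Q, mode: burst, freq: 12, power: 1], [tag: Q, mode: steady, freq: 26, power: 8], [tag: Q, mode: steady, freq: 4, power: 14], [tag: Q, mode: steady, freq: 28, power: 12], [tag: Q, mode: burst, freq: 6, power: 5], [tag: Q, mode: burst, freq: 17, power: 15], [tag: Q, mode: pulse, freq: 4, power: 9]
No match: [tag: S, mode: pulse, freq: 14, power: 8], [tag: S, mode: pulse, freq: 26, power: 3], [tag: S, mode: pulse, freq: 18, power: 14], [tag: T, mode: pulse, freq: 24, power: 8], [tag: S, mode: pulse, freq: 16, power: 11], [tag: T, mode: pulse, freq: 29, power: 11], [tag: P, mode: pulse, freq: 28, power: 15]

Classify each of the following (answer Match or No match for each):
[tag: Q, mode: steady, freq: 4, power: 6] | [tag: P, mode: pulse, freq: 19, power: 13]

Match, No match

Comparing the two groups points to one rule — tag is Q.
[tag: Q, mode: steady, freq: 4, power: 6]: tag is Q — qualifies, so Match.
[tag: P, mode: pulse, freq: 19, power: 13]: tag is P — fails the rule, so No match.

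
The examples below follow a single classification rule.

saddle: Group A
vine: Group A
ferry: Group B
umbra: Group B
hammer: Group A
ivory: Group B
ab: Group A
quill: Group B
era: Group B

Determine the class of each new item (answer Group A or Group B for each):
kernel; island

Group A, Group A

The pattern is that an item is 'Group A' exactly when: even length.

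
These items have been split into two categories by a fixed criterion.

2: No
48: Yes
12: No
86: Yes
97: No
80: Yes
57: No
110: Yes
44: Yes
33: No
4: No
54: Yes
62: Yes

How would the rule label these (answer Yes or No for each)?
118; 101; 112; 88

Yes, No, Yes, Yes

The simplest hypothesis consistent with all the labels is: even AND at least 33.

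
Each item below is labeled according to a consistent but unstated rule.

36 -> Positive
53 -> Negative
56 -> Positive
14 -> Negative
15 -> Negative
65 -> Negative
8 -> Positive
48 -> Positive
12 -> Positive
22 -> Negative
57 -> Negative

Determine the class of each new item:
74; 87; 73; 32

Negative, Negative, Negative, Positive

A rule that fits every label: multiple of 4 — true of each 'Positive' example, false of each 'Negative' one.
74: 74 = 4·18 + 2 — doesn't qualify, so Negative.
87: 87 = 4·21 + 3 — doesn't qualify, so Negative.
73: 73 = 4·18 + 1 — doesn't qualify, so Negative.
32: 32 = 4·8 — qualifies, so Positive.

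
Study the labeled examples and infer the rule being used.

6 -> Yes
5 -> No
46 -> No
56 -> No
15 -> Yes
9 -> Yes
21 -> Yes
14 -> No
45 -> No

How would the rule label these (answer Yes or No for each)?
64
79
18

Every 'Yes' example satisfies: multiple of 3 AND at most 21. None of the 'No' examples do.

No, No, Yes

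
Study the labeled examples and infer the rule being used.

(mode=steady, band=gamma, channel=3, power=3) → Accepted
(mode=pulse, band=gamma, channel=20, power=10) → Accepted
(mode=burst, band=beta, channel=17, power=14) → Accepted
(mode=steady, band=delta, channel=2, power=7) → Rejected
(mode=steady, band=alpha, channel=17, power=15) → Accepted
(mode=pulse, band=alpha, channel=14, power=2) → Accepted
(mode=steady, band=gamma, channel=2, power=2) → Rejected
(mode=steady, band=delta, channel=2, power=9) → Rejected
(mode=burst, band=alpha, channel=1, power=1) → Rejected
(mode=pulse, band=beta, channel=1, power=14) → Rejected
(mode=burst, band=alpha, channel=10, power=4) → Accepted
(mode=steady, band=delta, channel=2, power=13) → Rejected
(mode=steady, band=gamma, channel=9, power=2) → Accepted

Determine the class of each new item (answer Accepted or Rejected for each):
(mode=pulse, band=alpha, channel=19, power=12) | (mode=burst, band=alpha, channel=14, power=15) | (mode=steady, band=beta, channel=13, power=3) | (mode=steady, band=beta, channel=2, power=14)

Accepted, Accepted, Accepted, Rejected

One predicate separates the groups cleanly: channel ≥ 3.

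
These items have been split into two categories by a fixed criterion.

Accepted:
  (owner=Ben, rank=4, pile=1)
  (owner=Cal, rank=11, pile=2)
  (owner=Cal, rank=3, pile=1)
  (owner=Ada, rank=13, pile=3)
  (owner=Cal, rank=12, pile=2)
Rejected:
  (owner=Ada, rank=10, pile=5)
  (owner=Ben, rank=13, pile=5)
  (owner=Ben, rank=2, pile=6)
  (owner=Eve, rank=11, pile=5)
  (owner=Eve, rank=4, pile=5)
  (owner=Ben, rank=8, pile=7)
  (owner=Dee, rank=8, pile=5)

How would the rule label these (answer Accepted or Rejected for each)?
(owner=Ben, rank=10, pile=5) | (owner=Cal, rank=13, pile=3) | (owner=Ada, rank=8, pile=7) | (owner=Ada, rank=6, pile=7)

Every 'Accepted' example satisfies: pile ≤ 3. None of the 'Rejected' examples do.
Rejected: (owner=Ben, rank=10, pile=5), since pile = 5.
Accepted: (owner=Cal, rank=13, pile=3), since pile = 3.
Rejected: (owner=Ada, rank=8, pile=7), since pile = 7.
Rejected: (owner=Ada, rank=6, pile=7), since pile = 7.

Rejected, Accepted, Rejected, Rejected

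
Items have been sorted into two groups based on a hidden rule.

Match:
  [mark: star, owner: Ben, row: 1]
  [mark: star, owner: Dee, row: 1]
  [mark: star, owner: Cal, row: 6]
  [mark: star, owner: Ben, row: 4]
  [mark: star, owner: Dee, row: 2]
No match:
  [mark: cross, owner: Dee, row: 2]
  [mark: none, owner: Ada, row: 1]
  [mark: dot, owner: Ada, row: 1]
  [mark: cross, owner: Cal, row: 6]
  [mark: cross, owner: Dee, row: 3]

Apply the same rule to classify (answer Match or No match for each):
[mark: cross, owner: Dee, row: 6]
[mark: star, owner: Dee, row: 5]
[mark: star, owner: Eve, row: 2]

'Match' ⟺ mark is star.
[mark: cross, owner: Dee, row: 6]: No match (mark is cross). [mark: star, owner: Dee, row: 5]: Match (mark is star). [mark: star, owner: Eve, row: 2]: Match (mark is star).

No match, Match, Match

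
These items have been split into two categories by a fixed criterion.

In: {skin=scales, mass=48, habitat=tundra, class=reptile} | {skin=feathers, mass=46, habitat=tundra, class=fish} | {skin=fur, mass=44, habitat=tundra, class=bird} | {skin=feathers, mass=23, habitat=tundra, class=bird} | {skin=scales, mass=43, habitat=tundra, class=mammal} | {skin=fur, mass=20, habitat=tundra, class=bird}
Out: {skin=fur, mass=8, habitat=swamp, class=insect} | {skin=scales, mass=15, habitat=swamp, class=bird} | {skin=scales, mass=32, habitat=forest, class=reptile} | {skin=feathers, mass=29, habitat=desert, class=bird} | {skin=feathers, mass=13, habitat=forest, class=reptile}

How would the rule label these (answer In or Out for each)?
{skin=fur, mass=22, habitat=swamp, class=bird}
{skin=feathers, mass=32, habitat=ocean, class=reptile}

The simplest hypothesis consistent with all the labels is: habitat is tundra.
{skin=fur, mass=22, habitat=swamp, class=bird} — habitat is swamp, hence Out. {skin=feathers, mass=32, habitat=ocean, class=reptile} — habitat is ocean, hence Out.

Out, Out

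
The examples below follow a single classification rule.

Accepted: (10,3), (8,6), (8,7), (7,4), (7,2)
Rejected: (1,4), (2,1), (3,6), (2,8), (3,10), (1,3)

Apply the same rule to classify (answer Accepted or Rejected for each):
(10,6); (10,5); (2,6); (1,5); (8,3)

Accepted, Accepted, Rejected, Rejected, Accepted

The distinguishing property — first ≥ 4 — holds for all the 'Accepted' cases and none of the 'Rejected' cases.
Accepted: (10,6), since first 10. Accepted: (10,5), since first 10. Rejected: (2,6), since first 2. Rejected: (1,5), since first 1. Accepted: (8,3), since first 8.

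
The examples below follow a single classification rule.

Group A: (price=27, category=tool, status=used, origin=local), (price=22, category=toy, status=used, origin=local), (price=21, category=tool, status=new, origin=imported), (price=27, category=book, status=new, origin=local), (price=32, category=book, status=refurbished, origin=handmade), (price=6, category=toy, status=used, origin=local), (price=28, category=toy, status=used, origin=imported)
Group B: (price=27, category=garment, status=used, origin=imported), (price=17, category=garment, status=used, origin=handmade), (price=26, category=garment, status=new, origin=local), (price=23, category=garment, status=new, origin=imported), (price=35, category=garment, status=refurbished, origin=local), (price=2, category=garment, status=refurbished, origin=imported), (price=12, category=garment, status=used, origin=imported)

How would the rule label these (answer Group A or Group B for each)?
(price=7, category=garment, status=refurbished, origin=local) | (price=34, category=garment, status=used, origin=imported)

Group B, Group B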